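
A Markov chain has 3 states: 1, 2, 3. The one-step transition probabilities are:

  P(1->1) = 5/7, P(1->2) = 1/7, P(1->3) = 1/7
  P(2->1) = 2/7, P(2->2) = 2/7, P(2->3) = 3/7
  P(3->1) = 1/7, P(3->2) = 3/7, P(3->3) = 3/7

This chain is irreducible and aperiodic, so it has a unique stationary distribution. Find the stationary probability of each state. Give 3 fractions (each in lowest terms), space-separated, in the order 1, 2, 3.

The stationary distribution satisfies pi = pi * P, i.e.:
  pi_1 = 5/7*pi_1 + 2/7*pi_2 + 1/7*pi_3
  pi_2 = 1/7*pi_1 + 2/7*pi_2 + 3/7*pi_3
  pi_3 = 1/7*pi_1 + 3/7*pi_2 + 3/7*pi_3
with normalization: pi_1 + pi_2 + pi_3 = 1.

Using the first 2 balance equations plus normalization, the linear system A*pi = b is:
  [-2/7, 2/7, 1/7] . pi = 0
  [1/7, -5/7, 3/7] . pi = 0
  [1, 1, 1] . pi = 1

Solving yields:
  pi_1 = 11/26
  pi_2 = 7/26
  pi_3 = 4/13

Verification (pi * P):
  11/26*5/7 + 7/26*2/7 + 4/13*1/7 = 11/26 = pi_1  (ok)
  11/26*1/7 + 7/26*2/7 + 4/13*3/7 = 7/26 = pi_2  (ok)
  11/26*1/7 + 7/26*3/7 + 4/13*3/7 = 4/13 = pi_3  (ok)

Answer: 11/26 7/26 4/13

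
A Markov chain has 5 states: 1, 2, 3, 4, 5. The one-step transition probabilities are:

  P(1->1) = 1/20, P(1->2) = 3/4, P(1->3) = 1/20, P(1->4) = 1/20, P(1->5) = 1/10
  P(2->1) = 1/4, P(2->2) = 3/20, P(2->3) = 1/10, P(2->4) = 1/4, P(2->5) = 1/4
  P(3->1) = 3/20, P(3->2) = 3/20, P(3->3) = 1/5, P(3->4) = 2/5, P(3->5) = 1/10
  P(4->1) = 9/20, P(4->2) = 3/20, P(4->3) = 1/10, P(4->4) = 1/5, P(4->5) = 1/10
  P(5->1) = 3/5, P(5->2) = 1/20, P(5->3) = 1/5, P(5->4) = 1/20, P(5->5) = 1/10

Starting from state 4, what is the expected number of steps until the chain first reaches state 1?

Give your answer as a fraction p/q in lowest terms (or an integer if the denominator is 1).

Answer: 3480/1403

Derivation:
Let h_i = expected steps to first reach 1 from state i.
Boundary: h_1 = 0.
First-step equations for the other states:
  h_2 = 1 + 1/4*h_1 + 3/20*h_2 + 1/10*h_3 + 1/4*h_4 + 1/4*h_5
  h_3 = 1 + 3/20*h_1 + 3/20*h_2 + 1/5*h_3 + 2/5*h_4 + 1/10*h_5
  h_4 = 1 + 9/20*h_1 + 3/20*h_2 + 1/10*h_3 + 1/5*h_4 + 1/10*h_5
  h_5 = 1 + 3/5*h_1 + 1/20*h_2 + 1/5*h_3 + 1/20*h_4 + 1/10*h_5

Substituting h_1 = 0 and rearranging gives the linear system (I - Q) h = 1:
  [17/20, -1/10, -1/4, -1/4] . (h_2, h_3, h_4, h_5) = 1
  [-3/20, 4/5, -2/5, -1/10] . (h_2, h_3, h_4, h_5) = 1
  [-3/20, -1/10, 4/5, -1/10] . (h_2, h_3, h_4, h_5) = 1
  [-1/20, -1/5, -1/20, 9/10] . (h_2, h_3, h_4, h_5) = 1

Solving yields:
  h_2 = 28740/9821
  h_3 = 4640/1403
  h_4 = 3480/1403
  h_5 = 21080/9821

Starting state is 4, so the expected hitting time is h_4 = 3480/1403.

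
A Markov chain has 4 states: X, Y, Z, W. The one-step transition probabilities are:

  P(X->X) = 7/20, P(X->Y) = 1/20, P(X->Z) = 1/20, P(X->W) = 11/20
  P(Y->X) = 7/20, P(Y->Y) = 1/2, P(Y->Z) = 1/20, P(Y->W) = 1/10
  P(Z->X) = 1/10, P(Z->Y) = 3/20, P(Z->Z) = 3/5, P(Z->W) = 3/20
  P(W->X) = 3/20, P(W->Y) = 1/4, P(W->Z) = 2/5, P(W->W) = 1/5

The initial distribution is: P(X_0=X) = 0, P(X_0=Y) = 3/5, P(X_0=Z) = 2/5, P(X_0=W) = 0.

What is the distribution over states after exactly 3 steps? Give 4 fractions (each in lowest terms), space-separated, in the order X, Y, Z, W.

Propagating the distribution step by step (d_{t+1} = d_t * P):
d_0 = (X=0, Y=3/5, Z=2/5, W=0)
  d_1[X] = 0*7/20 + 3/5*7/20 + 2/5*1/10 + 0*3/20 = 1/4
  d_1[Y] = 0*1/20 + 3/5*1/2 + 2/5*3/20 + 0*1/4 = 9/25
  d_1[Z] = 0*1/20 + 3/5*1/20 + 2/5*3/5 + 0*2/5 = 27/100
  d_1[W] = 0*11/20 + 3/5*1/10 + 2/5*3/20 + 0*1/5 = 3/25
d_1 = (X=1/4, Y=9/25, Z=27/100, W=3/25)
  d_2[X] = 1/4*7/20 + 9/25*7/20 + 27/100*1/10 + 3/25*3/20 = 517/2000
  d_2[Y] = 1/4*1/20 + 9/25*1/2 + 27/100*3/20 + 3/25*1/4 = 263/1000
  d_2[Z] = 1/4*1/20 + 9/25*1/20 + 27/100*3/5 + 3/25*2/5 = 481/2000
  d_2[W] = 1/4*11/20 + 9/25*1/10 + 27/100*3/20 + 3/25*1/5 = 119/500
d_2 = (X=517/2000, Y=263/1000, Z=481/2000, W=119/500)
  d_3[X] = 517/2000*7/20 + 263/1000*7/20 + 481/2000*1/10 + 119/500*3/20 = 9691/40000
  d_3[Y] = 517/2000*1/20 + 263/1000*1/2 + 481/2000*3/20 + 119/500*1/4 = 6/25
  d_3[Z] = 517/2000*1/20 + 263/1000*1/20 + 481/2000*3/5 + 119/500*2/5 = 10623/40000
  d_3[W] = 517/2000*11/20 + 263/1000*1/10 + 481/2000*3/20 + 119/500*1/5 = 5043/20000
d_3 = (X=9691/40000, Y=6/25, Z=10623/40000, W=5043/20000)

Answer: 9691/40000 6/25 10623/40000 5043/20000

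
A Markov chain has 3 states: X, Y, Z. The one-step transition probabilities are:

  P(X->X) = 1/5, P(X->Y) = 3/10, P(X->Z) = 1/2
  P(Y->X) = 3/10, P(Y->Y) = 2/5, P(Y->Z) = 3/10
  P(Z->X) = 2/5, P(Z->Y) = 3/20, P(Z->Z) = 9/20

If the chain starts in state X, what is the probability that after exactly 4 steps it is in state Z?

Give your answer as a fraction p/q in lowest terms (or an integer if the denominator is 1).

Computing P^4 by repeated multiplication:
P^1 =
  X: [1/5, 3/10, 1/2]
  Y: [3/10, 2/5, 3/10]
  Z: [2/5, 3/20, 9/20]
P^2 =
  X: [33/100, 51/200, 83/200]
  Y: [3/10, 59/200, 81/200]
  Z: [61/200, 99/400, 179/400]
P^3 =
  X: [617/2000, 1053/4000, 1713/4000]
  Y: [621/2000, 43/160, 1683/4000]
  Z: [1257/4000, 2061/8000, 137/320]
P^4 =
  X: [12479/40000, 20967/80000, 1363/3200]
  Y: [12441/40000, 21101/80000, 34017/80000]
  Z: [24911/80000, 41847/160000, 68331/160000]

(P^4)[X -> Z] = 1363/3200

Answer: 1363/3200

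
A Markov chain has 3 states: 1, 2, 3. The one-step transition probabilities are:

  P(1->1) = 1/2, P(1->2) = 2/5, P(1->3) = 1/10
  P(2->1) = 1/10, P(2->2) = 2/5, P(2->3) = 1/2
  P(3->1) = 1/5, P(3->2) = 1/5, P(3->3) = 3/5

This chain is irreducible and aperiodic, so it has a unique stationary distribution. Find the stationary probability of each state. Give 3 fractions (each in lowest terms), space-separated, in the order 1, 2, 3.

Answer: 7/29 9/29 13/29

Derivation:
The stationary distribution satisfies pi = pi * P, i.e.:
  pi_1 = 1/2*pi_1 + 1/10*pi_2 + 1/5*pi_3
  pi_2 = 2/5*pi_1 + 2/5*pi_2 + 1/5*pi_3
  pi_3 = 1/10*pi_1 + 1/2*pi_2 + 3/5*pi_3
with normalization: pi_1 + pi_2 + pi_3 = 1.

Using the first 2 balance equations plus normalization, the linear system A*pi = b is:
  [-1/2, 1/10, 1/5] . pi = 0
  [2/5, -3/5, 1/5] . pi = 0
  [1, 1, 1] . pi = 1

Solving yields:
  pi_1 = 7/29
  pi_2 = 9/29
  pi_3 = 13/29

Verification (pi * P):
  7/29*1/2 + 9/29*1/10 + 13/29*1/5 = 7/29 = pi_1  (ok)
  7/29*2/5 + 9/29*2/5 + 13/29*1/5 = 9/29 = pi_2  (ok)
  7/29*1/10 + 9/29*1/2 + 13/29*3/5 = 13/29 = pi_3  (ok)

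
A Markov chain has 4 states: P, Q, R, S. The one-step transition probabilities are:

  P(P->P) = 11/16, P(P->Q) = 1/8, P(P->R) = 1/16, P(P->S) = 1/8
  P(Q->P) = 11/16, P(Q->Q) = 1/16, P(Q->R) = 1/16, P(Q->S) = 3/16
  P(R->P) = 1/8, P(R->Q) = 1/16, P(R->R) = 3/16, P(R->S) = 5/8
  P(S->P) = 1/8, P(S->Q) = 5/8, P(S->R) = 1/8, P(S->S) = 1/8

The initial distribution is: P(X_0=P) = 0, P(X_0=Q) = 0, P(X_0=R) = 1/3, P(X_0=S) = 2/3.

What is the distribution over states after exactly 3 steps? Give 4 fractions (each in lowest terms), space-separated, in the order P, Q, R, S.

Answer: 2069/4096 111/512 1093/12288 581/3072

Derivation:
Propagating the distribution step by step (d_{t+1} = d_t * P):
d_0 = (P=0, Q=0, R=1/3, S=2/3)
  d_1[P] = 0*11/16 + 0*11/16 + 1/3*1/8 + 2/3*1/8 = 1/8
  d_1[Q] = 0*1/8 + 0*1/16 + 1/3*1/16 + 2/3*5/8 = 7/16
  d_1[R] = 0*1/16 + 0*1/16 + 1/3*3/16 + 2/3*1/8 = 7/48
  d_1[S] = 0*1/8 + 0*3/16 + 1/3*5/8 + 2/3*1/8 = 7/24
d_1 = (P=1/8, Q=7/16, R=7/48, S=7/24)
  d_2[P] = 1/8*11/16 + 7/16*11/16 + 7/48*1/8 + 7/24*1/8 = 113/256
  d_2[Q] = 1/8*1/8 + 7/16*1/16 + 7/48*1/16 + 7/24*5/8 = 15/64
  d_2[R] = 1/8*1/16 + 7/16*1/16 + 7/48*3/16 + 7/24*1/8 = 19/192
  d_2[S] = 1/8*1/8 + 7/16*3/16 + 7/48*5/8 + 7/24*1/8 = 173/768
d_2 = (P=113/256, Q=15/64, R=19/192, S=173/768)
  d_3[P] = 113/256*11/16 + 15/64*11/16 + 19/192*1/8 + 173/768*1/8 = 2069/4096
  d_3[Q] = 113/256*1/8 + 15/64*1/16 + 19/192*1/16 + 173/768*5/8 = 111/512
  d_3[R] = 113/256*1/16 + 15/64*1/16 + 19/192*3/16 + 173/768*1/8 = 1093/12288
  d_3[S] = 113/256*1/8 + 15/64*3/16 + 19/192*5/8 + 173/768*1/8 = 581/3072
d_3 = (P=2069/4096, Q=111/512, R=1093/12288, S=581/3072)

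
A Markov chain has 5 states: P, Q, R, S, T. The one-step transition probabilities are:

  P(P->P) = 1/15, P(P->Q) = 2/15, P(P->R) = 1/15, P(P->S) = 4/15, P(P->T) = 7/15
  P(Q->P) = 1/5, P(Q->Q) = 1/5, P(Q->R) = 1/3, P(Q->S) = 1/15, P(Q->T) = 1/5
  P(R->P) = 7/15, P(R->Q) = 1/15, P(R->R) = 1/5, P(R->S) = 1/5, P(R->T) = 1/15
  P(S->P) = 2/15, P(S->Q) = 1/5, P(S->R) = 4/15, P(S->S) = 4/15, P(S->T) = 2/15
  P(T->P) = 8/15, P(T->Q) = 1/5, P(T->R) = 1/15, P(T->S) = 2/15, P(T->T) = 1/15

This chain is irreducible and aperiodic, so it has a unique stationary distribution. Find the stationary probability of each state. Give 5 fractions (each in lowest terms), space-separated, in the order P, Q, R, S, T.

The stationary distribution satisfies pi = pi * P, i.e.:
  pi_P = 1/15*pi_P + 1/5*pi_Q + 7/15*pi_R + 2/15*pi_S + 8/15*pi_T
  pi_Q = 2/15*pi_P + 1/5*pi_Q + 1/15*pi_R + 1/5*pi_S + 1/5*pi_T
  pi_R = 1/15*pi_P + 1/3*pi_Q + 1/5*pi_R + 4/15*pi_S + 1/15*pi_T
  pi_S = 4/15*pi_P + 1/15*pi_Q + 1/5*pi_R + 4/15*pi_S + 2/15*pi_T
  pi_T = 7/15*pi_P + 1/5*pi_Q + 1/15*pi_R + 2/15*pi_S + 1/15*pi_T
with normalization: pi_P + pi_Q + pi_R + pi_S + pi_T = 1.

Using the first 4 balance equations plus normalization, the linear system A*pi = b is:
  [-14/15, 1/5, 7/15, 2/15, 8/15] . pi = 0
  [2/15, -4/5, 1/15, 1/5, 1/5] . pi = 0
  [1/15, 1/3, -4/5, 4/15, 1/15] . pi = 0
  [4/15, 1/15, 1/5, -11/15, 2/15] . pi = 0
  [1, 1, 1, 1, 1] . pi = 1

Solving yields:
  pi_P = 15596/58577
  pi_Q = 9339/58577
  pi_R = 10025/58577
  pi_S = 11464/58577
  pi_T = 12153/58577

Verification (pi * P):
  15596/58577*1/15 + 9339/58577*1/5 + 10025/58577*7/15 + 11464/58577*2/15 + 12153/58577*8/15 = 15596/58577 = pi_P  (ok)
  15596/58577*2/15 + 9339/58577*1/5 + 10025/58577*1/15 + 11464/58577*1/5 + 12153/58577*1/5 = 9339/58577 = pi_Q  (ok)
  15596/58577*1/15 + 9339/58577*1/3 + 10025/58577*1/5 + 11464/58577*4/15 + 12153/58577*1/15 = 10025/58577 = pi_R  (ok)
  15596/58577*4/15 + 9339/58577*1/15 + 10025/58577*1/5 + 11464/58577*4/15 + 12153/58577*2/15 = 11464/58577 = pi_S  (ok)
  15596/58577*7/15 + 9339/58577*1/5 + 10025/58577*1/15 + 11464/58577*2/15 + 12153/58577*1/15 = 12153/58577 = pi_T  (ok)

Answer: 15596/58577 9339/58577 10025/58577 11464/58577 12153/58577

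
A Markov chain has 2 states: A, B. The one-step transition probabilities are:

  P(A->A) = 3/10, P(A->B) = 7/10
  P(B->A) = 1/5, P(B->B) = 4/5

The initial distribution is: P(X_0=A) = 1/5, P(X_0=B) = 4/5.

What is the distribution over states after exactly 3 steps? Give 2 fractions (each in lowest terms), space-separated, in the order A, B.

Answer: 1111/5000 3889/5000

Derivation:
Propagating the distribution step by step (d_{t+1} = d_t * P):
d_0 = (A=1/5, B=4/5)
  d_1[A] = 1/5*3/10 + 4/5*1/5 = 11/50
  d_1[B] = 1/5*7/10 + 4/5*4/5 = 39/50
d_1 = (A=11/50, B=39/50)
  d_2[A] = 11/50*3/10 + 39/50*1/5 = 111/500
  d_2[B] = 11/50*7/10 + 39/50*4/5 = 389/500
d_2 = (A=111/500, B=389/500)
  d_3[A] = 111/500*3/10 + 389/500*1/5 = 1111/5000
  d_3[B] = 111/500*7/10 + 389/500*4/5 = 3889/5000
d_3 = (A=1111/5000, B=3889/5000)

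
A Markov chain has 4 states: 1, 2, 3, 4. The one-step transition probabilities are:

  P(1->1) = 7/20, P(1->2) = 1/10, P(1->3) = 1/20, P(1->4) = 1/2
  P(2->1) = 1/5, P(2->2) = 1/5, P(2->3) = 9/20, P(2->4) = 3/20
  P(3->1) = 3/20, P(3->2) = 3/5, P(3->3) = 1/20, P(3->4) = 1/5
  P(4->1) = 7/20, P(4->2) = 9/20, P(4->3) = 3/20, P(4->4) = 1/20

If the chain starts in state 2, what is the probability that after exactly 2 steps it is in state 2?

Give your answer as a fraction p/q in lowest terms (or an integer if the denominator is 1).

Computing P^2 by repeated multiplication:
P^1 =
  1: [7/20, 1/10, 1/20, 1/2]
  2: [1/5, 1/5, 9/20, 3/20]
  3: [3/20, 3/5, 1/20, 1/5]
  4: [7/20, 9/20, 3/20, 1/20]
P^2 =
  1: [13/40, 31/100, 7/50, 9/40]
  2: [23/100, 159/400, 29/200, 91/400]
  3: [1/4, 51/200, 31/100, 37/200]
  4: [101/400, 19/80, 47/200, 11/40]

(P^2)[2 -> 2] = 159/400

Answer: 159/400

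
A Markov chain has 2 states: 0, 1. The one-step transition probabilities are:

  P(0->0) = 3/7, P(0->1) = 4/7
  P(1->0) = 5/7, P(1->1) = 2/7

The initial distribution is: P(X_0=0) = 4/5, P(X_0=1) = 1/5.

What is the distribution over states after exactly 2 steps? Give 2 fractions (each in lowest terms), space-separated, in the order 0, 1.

Propagating the distribution step by step (d_{t+1} = d_t * P):
d_0 = (0=4/5, 1=1/5)
  d_1[0] = 4/5*3/7 + 1/5*5/7 = 17/35
  d_1[1] = 4/5*4/7 + 1/5*2/7 = 18/35
d_1 = (0=17/35, 1=18/35)
  d_2[0] = 17/35*3/7 + 18/35*5/7 = 141/245
  d_2[1] = 17/35*4/7 + 18/35*2/7 = 104/245
d_2 = (0=141/245, 1=104/245)

Answer: 141/245 104/245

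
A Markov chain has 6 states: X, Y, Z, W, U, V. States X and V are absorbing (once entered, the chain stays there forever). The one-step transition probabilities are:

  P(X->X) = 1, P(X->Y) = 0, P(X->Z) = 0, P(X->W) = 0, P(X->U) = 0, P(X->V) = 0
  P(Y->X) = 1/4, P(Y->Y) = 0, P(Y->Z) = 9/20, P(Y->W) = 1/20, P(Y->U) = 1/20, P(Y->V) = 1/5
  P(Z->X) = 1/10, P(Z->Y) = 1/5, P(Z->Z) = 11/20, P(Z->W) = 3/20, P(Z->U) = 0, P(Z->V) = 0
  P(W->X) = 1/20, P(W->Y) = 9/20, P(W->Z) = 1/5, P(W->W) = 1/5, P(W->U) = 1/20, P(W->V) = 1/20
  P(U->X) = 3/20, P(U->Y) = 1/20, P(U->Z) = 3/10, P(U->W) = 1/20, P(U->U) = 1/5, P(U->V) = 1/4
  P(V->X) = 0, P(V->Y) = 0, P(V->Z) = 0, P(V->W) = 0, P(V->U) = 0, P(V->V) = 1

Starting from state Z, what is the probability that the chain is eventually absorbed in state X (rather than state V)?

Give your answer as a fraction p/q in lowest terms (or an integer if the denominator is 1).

Let a_i = P(absorbed in X | start in state i).
Boundary conditions: a_X = 1, a_V = 0.
For each transient state i, a_i = sum_j P(i->j) * a_j:
  a_Y = 1/4*a_X + 0*a_Y + 9/20*a_Z + 1/20*a_W + 1/20*a_U + 1/5*a_V
  a_Z = 1/10*a_X + 1/5*a_Y + 11/20*a_Z + 3/20*a_W + 0*a_U + 0*a_V
  a_W = 1/20*a_X + 9/20*a_Y + 1/5*a_Z + 1/5*a_W + 1/20*a_U + 1/20*a_V
  a_U = 3/20*a_X + 1/20*a_Y + 3/10*a_Z + 1/20*a_W + 1/5*a_U + 1/4*a_V

Substituting a_X = 1 and a_V = 0, rearrange to (I - Q) a = r where r[i] = P(i -> X):
  [1, -9/20, -1/20, -1/20] . (a_Y, a_Z, a_W, a_U) = 1/4
  [-1/5, 9/20, -3/20, 0] . (a_Y, a_Z, a_W, a_U) = 1/10
  [-9/20, -1/5, 4/5, -1/20] . (a_Y, a_Z, a_W, a_U) = 1/20
  [-1/20, -3/10, -1/20, 4/5] . (a_Y, a_Z, a_W, a_U) = 3/20

Solving yields:
  a_Y = 16462/26245
  a_Z = 3725/5249
  a_W = 16429/26245
  a_U = 13961/26245

Starting state is Z, so the absorption probability is a_Z = 3725/5249.

Answer: 3725/5249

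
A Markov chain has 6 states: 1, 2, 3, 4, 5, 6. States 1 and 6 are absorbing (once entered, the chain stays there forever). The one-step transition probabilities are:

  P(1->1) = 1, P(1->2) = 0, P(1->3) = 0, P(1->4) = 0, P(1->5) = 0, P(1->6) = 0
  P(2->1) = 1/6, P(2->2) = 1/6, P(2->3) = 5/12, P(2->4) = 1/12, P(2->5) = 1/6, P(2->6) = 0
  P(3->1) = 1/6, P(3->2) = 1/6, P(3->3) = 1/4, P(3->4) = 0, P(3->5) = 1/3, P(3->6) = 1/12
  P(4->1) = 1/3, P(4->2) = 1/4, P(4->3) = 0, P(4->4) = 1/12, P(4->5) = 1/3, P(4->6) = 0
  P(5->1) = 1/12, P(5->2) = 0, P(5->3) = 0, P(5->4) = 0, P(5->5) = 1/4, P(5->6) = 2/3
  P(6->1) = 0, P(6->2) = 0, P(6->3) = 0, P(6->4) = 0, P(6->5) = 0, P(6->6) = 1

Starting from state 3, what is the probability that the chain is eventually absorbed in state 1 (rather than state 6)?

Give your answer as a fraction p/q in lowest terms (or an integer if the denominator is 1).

Let a_i = P(absorbed in 1 | start in state i).
Boundary conditions: a_1 = 1, a_6 = 0.
For each transient state i, a_i = sum_j P(i->j) * a_j:
  a_2 = 1/6*a_1 + 1/6*a_2 + 5/12*a_3 + 1/12*a_4 + 1/6*a_5 + 0*a_6
  a_3 = 1/6*a_1 + 1/6*a_2 + 1/4*a_3 + 0*a_4 + 1/3*a_5 + 1/12*a_6
  a_4 = 1/3*a_1 + 1/4*a_2 + 0*a_3 + 1/12*a_4 + 1/3*a_5 + 0*a_6
  a_5 = 1/12*a_1 + 0*a_2 + 0*a_3 + 0*a_4 + 1/4*a_5 + 2/3*a_6

Substituting a_1 = 1 and a_6 = 0, rearrange to (I - Q) a = r where r[i] = P(i -> 1):
  [5/6, -5/12, -1/12, -1/6] . (a_2, a_3, a_4, a_5) = 1/6
  [-1/6, 3/4, 0, -1/3] . (a_2, a_3, a_4, a_5) = 1/6
  [-1/4, 0, 11/12, -1/3] . (a_2, a_3, a_4, a_5) = 1/3
  [0, 0, 0, 3/4] . (a_2, a_3, a_4, a_5) = 1/12

Solving yields:
  a_2 = 3550/7677
  a_3 = 958/2559
  a_4 = 4070/7677
  a_5 = 1/9

Starting state is 3, so the absorption probability is a_3 = 958/2559.

Answer: 958/2559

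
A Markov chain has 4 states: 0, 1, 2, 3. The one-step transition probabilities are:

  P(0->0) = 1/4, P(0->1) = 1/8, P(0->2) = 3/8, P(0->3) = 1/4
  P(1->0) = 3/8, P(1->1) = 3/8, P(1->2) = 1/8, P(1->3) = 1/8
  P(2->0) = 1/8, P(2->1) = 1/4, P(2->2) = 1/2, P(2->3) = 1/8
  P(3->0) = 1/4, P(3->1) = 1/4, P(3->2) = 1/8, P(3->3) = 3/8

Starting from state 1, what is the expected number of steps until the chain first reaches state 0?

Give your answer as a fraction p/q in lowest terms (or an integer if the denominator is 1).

Let h_i = expected steps to first reach 0 from state i.
Boundary: h_0 = 0.
First-step equations for the other states:
  h_1 = 1 + 3/8*h_0 + 3/8*h_1 + 1/8*h_2 + 1/8*h_3
  h_2 = 1 + 1/8*h_0 + 1/4*h_1 + 1/2*h_2 + 1/8*h_3
  h_3 = 1 + 1/4*h_0 + 1/4*h_1 + 1/8*h_2 + 3/8*h_3

Substituting h_0 = 0 and rearranging gives the linear system (I - Q) h = 1:
  [5/8, -1/8, -1/8] . (h_1, h_2, h_3) = 1
  [-1/4, 1/2, -1/8] . (h_1, h_2, h_3) = 1
  [-1/4, -1/8, 5/8] . (h_1, h_2, h_3) = 1

Solving yields:
  h_1 = 240/73
  h_2 = 336/73
  h_3 = 280/73

Starting state is 1, so the expected hitting time is h_1 = 240/73.

Answer: 240/73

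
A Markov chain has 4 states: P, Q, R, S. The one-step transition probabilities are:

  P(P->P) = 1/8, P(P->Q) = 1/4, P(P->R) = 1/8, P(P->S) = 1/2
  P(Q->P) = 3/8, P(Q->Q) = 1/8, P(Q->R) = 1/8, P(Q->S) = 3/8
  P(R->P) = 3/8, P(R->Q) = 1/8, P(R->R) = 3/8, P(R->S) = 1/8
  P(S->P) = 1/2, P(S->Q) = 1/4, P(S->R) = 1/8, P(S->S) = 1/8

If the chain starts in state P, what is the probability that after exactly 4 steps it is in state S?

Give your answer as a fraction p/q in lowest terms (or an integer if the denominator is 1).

Answer: 1187/4096

Derivation:
Computing P^4 by repeated multiplication:
P^1 =
  P: [1/8, 1/4, 1/8, 1/2]
  Q: [3/8, 1/8, 1/8, 3/8]
  R: [3/8, 1/8, 3/8, 1/8]
  S: [1/2, 1/4, 1/8, 1/8]
P^2 =
  P: [13/32, 13/64, 5/32, 15/64]
  Q: [21/64, 7/32, 5/32, 19/64]
  R: [19/64, 3/16, 7/32, 19/64]
  S: [17/64, 13/64, 5/32, 3/8]
P^3 =
  P: [155/512, 105/512, 21/128, 21/64]
  Q: [169/512, 13/64, 21/128, 155/512]
  R: [173/512, 51/256, 23/128, 145/512]
  S: [91/256, 105/512, 21/128, 141/512]
P^4 =
  P: [697/2048, 835/4096, 85/512, 1187/4096]
  Q: [1353/4096, 209/1024, 85/512, 1227/4096]
  R: [1335/4096, 415/2048, 87/512, 1235/4096]
  S: [1313/4096, 835/4096, 85/512, 317/1024]

(P^4)[P -> S] = 1187/4096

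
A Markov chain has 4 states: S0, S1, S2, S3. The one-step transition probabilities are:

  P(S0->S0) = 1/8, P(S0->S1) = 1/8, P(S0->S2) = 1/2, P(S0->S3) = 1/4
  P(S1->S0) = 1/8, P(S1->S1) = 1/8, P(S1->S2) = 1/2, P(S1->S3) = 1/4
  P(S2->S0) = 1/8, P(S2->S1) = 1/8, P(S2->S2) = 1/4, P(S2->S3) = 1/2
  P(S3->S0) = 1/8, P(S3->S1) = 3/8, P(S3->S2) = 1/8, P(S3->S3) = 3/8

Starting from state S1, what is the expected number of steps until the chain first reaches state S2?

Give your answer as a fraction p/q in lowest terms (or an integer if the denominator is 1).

Answer: 28/11

Derivation:
Let h_i = expected steps to first reach S2 from state i.
Boundary: h_S2 = 0.
First-step equations for the other states:
  h_S0 = 1 + 1/8*h_S0 + 1/8*h_S1 + 1/2*h_S2 + 1/4*h_S3
  h_S1 = 1 + 1/8*h_S0 + 1/8*h_S1 + 1/2*h_S2 + 1/4*h_S3
  h_S3 = 1 + 1/8*h_S0 + 3/8*h_S1 + 1/8*h_S2 + 3/8*h_S3

Substituting h_S2 = 0 and rearranging gives the linear system (I - Q) h = 1:
  [7/8, -1/8, -1/4] . (h_S0, h_S1, h_S3) = 1
  [-1/8, 7/8, -1/4] . (h_S0, h_S1, h_S3) = 1
  [-1/8, -3/8, 5/8] . (h_S0, h_S1, h_S3) = 1

Solving yields:
  h_S0 = 28/11
  h_S1 = 28/11
  h_S3 = 40/11

Starting state is S1, so the expected hitting time is h_S1 = 28/11.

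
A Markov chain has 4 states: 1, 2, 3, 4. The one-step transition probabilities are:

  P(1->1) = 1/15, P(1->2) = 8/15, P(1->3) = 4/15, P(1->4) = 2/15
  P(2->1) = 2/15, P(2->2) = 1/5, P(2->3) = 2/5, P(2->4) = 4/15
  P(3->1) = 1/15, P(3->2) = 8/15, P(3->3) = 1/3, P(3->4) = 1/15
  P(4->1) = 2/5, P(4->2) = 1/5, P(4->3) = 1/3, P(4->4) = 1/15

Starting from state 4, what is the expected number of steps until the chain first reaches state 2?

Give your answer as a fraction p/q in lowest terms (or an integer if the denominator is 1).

Let h_i = expected steps to first reach 2 from state i.
Boundary: h_2 = 0.
First-step equations for the other states:
  h_1 = 1 + 1/15*h_1 + 8/15*h_2 + 4/15*h_3 + 2/15*h_4
  h_3 = 1 + 1/15*h_1 + 8/15*h_2 + 1/3*h_3 + 1/15*h_4
  h_4 = 1 + 2/5*h_1 + 1/5*h_2 + 1/3*h_3 + 1/15*h_4

Substituting h_2 = 0 and rearranging gives the linear system (I - Q) h = 1:
  [14/15, -4/15, -2/15] . (h_1, h_3, h_4) = 1
  [-1/15, 2/3, -1/15] . (h_1, h_3, h_4) = 1
  [-2/5, -1/3, 14/15] . (h_1, h_3, h_4) = 1

Solving yields:
  h_1 = 225/112
  h_3 = 55/28
  h_4 = 295/112

Starting state is 4, so the expected hitting time is h_4 = 295/112.

Answer: 295/112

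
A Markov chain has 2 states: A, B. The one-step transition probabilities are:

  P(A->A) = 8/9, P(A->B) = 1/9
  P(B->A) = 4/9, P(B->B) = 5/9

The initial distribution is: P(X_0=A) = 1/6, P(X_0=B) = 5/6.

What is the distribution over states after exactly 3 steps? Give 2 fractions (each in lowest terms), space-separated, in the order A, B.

Propagating the distribution step by step (d_{t+1} = d_t * P):
d_0 = (A=1/6, B=5/6)
  d_1[A] = 1/6*8/9 + 5/6*4/9 = 14/27
  d_1[B] = 1/6*1/9 + 5/6*5/9 = 13/27
d_1 = (A=14/27, B=13/27)
  d_2[A] = 14/27*8/9 + 13/27*4/9 = 164/243
  d_2[B] = 14/27*1/9 + 13/27*5/9 = 79/243
d_2 = (A=164/243, B=79/243)
  d_3[A] = 164/243*8/9 + 79/243*4/9 = 1628/2187
  d_3[B] = 164/243*1/9 + 79/243*5/9 = 559/2187
d_3 = (A=1628/2187, B=559/2187)

Answer: 1628/2187 559/2187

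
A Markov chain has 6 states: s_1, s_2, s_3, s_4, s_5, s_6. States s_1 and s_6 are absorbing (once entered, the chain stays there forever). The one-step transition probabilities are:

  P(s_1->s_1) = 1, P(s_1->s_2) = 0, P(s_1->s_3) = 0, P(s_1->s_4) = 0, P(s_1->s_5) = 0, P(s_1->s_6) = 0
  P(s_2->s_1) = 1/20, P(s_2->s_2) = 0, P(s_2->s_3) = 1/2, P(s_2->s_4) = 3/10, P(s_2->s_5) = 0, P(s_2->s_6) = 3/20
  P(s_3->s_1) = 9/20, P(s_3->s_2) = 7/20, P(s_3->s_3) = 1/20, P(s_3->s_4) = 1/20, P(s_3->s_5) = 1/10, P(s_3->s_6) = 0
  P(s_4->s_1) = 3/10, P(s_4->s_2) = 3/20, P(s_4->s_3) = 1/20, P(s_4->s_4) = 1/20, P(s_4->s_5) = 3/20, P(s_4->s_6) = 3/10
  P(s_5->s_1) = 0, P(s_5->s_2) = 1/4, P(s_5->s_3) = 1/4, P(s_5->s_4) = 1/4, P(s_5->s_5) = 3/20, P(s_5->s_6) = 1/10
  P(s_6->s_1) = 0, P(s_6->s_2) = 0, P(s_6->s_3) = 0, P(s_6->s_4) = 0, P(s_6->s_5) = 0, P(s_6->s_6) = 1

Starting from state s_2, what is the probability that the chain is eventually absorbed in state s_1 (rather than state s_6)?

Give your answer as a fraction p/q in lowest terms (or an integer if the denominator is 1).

Let a_i = P(absorbed in s_1 | start in state i).
Boundary conditions: a_s_1 = 1, a_s_6 = 0.
For each transient state i, a_i = sum_j P(i->j) * a_j:
  a_s_2 = 1/20*a_s_1 + 0*a_s_2 + 1/2*a_s_3 + 3/10*a_s_4 + 0*a_s_5 + 3/20*a_s_6
  a_s_3 = 9/20*a_s_1 + 7/20*a_s_2 + 1/20*a_s_3 + 1/20*a_s_4 + 1/10*a_s_5 + 0*a_s_6
  a_s_4 = 3/10*a_s_1 + 3/20*a_s_2 + 1/20*a_s_3 + 1/20*a_s_4 + 3/20*a_s_5 + 3/10*a_s_6
  a_s_5 = 0*a_s_1 + 1/4*a_s_2 + 1/4*a_s_3 + 1/4*a_s_4 + 3/20*a_s_5 + 1/10*a_s_6

Substituting a_s_1 = 1 and a_s_6 = 0, rearrange to (I - Q) a = r where r[i] = P(i -> s_1):
  [1, -1/2, -3/10, 0] . (a_s_2, a_s_3, a_s_4, a_s_5) = 1/20
  [-7/20, 19/20, -1/20, -1/10] . (a_s_2, a_s_3, a_s_4, a_s_5) = 9/20
  [-3/20, -1/20, 19/20, -3/20] . (a_s_2, a_s_3, a_s_4, a_s_5) = 3/10
  [-1/4, -1/4, -1/4, 17/20] . (a_s_2, a_s_3, a_s_4, a_s_5) = 0

Solving yields:
  a_s_2 = 11989/19808
  a_s_3 = 31101/39616
  a_s_4 = 21489/39616
  a_s_5 = 2815/4952

Starting state is s_2, so the absorption probability is a_s_2 = 11989/19808.

Answer: 11989/19808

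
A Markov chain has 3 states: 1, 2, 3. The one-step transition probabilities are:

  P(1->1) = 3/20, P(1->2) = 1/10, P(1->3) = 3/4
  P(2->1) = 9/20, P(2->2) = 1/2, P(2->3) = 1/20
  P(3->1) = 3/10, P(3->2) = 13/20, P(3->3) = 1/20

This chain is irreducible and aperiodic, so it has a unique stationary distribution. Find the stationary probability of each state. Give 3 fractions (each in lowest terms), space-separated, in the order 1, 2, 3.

The stationary distribution satisfies pi = pi * P, i.e.:
  pi_1 = 3/20*pi_1 + 9/20*pi_2 + 3/10*pi_3
  pi_2 = 1/10*pi_1 + 1/2*pi_2 + 13/20*pi_3
  pi_3 = 3/4*pi_1 + 1/20*pi_2 + 1/20*pi_3
with normalization: pi_1 + pi_2 + pi_3 = 1.

Using the first 2 balance equations plus normalization, the linear system A*pi = b is:
  [-17/20, 9/20, 3/10] . pi = 0
  [1/10, -1/2, 13/20] . pi = 0
  [1, 1, 1] . pi = 1

Solving yields:
  pi_1 = 177/562
  pi_2 = 233/562
  pi_3 = 76/281

Verification (pi * P):
  177/562*3/20 + 233/562*9/20 + 76/281*3/10 = 177/562 = pi_1  (ok)
  177/562*1/10 + 233/562*1/2 + 76/281*13/20 = 233/562 = pi_2  (ok)
  177/562*3/4 + 233/562*1/20 + 76/281*1/20 = 76/281 = pi_3  (ok)

Answer: 177/562 233/562 76/281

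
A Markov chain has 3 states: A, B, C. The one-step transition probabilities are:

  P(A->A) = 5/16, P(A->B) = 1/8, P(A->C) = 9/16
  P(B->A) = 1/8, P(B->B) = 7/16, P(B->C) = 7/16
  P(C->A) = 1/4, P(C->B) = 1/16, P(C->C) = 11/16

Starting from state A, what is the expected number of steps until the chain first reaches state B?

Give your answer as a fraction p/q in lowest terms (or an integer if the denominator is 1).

Let h_i = expected steps to first reach B from state i.
Boundary: h_B = 0.
First-step equations for the other states:
  h_A = 1 + 5/16*h_A + 1/8*h_B + 9/16*h_C
  h_C = 1 + 1/4*h_A + 1/16*h_B + 11/16*h_C

Substituting h_B = 0 and rearranging gives the linear system (I - Q) h = 1:
  [11/16, -9/16] . (h_A, h_C) = 1
  [-1/4, 5/16] . (h_A, h_C) = 1

Solving yields:
  h_A = 224/19
  h_C = 240/19

Starting state is A, so the expected hitting time is h_A = 224/19.

Answer: 224/19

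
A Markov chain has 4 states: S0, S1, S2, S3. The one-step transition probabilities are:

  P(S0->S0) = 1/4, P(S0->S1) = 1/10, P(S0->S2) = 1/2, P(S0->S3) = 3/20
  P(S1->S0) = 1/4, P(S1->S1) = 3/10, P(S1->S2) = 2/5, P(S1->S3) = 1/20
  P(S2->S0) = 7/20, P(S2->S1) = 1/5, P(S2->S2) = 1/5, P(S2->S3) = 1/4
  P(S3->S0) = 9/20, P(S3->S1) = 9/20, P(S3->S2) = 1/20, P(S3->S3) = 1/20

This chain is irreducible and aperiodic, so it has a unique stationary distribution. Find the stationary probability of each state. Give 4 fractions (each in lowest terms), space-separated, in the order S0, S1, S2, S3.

Answer: 1535/4942 563/2471 1567/4942 51/353

Derivation:
The stationary distribution satisfies pi = pi * P, i.e.:
  pi_S0 = 1/4*pi_S0 + 1/4*pi_S1 + 7/20*pi_S2 + 9/20*pi_S3
  pi_S1 = 1/10*pi_S0 + 3/10*pi_S1 + 1/5*pi_S2 + 9/20*pi_S3
  pi_S2 = 1/2*pi_S0 + 2/5*pi_S1 + 1/5*pi_S2 + 1/20*pi_S3
  pi_S3 = 3/20*pi_S0 + 1/20*pi_S1 + 1/4*pi_S2 + 1/20*pi_S3
with normalization: pi_S0 + pi_S1 + pi_S2 + pi_S3 = 1.

Using the first 3 balance equations plus normalization, the linear system A*pi = b is:
  [-3/4, 1/4, 7/20, 9/20] . pi = 0
  [1/10, -7/10, 1/5, 9/20] . pi = 0
  [1/2, 2/5, -4/5, 1/20] . pi = 0
  [1, 1, 1, 1] . pi = 1

Solving yields:
  pi_S0 = 1535/4942
  pi_S1 = 563/2471
  pi_S2 = 1567/4942
  pi_S3 = 51/353

Verification (pi * P):
  1535/4942*1/4 + 563/2471*1/4 + 1567/4942*7/20 + 51/353*9/20 = 1535/4942 = pi_S0  (ok)
  1535/4942*1/10 + 563/2471*3/10 + 1567/4942*1/5 + 51/353*9/20 = 563/2471 = pi_S1  (ok)
  1535/4942*1/2 + 563/2471*2/5 + 1567/4942*1/5 + 51/353*1/20 = 1567/4942 = pi_S2  (ok)
  1535/4942*3/20 + 563/2471*1/20 + 1567/4942*1/4 + 51/353*1/20 = 51/353 = pi_S3  (ok)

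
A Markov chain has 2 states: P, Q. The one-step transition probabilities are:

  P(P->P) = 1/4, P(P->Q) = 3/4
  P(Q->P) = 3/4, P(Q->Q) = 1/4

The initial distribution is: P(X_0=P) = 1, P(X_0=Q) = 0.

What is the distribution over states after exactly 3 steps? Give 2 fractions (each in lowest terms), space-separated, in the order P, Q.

Propagating the distribution step by step (d_{t+1} = d_t * P):
d_0 = (P=1, Q=0)
  d_1[P] = 1*1/4 + 0*3/4 = 1/4
  d_1[Q] = 1*3/4 + 0*1/4 = 3/4
d_1 = (P=1/4, Q=3/4)
  d_2[P] = 1/4*1/4 + 3/4*3/4 = 5/8
  d_2[Q] = 1/4*3/4 + 3/4*1/4 = 3/8
d_2 = (P=5/8, Q=3/8)
  d_3[P] = 5/8*1/4 + 3/8*3/4 = 7/16
  d_3[Q] = 5/8*3/4 + 3/8*1/4 = 9/16
d_3 = (P=7/16, Q=9/16)

Answer: 7/16 9/16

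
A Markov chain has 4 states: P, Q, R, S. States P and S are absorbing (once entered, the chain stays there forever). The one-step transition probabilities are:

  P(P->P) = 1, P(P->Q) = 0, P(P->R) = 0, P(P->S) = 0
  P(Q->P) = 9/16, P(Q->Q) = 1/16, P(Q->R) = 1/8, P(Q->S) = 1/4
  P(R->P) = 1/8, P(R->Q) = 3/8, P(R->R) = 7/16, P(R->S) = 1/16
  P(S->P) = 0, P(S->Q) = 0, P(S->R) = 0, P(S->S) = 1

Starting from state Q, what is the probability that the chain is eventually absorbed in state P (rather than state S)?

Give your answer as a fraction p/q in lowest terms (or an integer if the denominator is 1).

Let a_i = P(absorbed in P | start in state i).
Boundary conditions: a_P = 1, a_S = 0.
For each transient state i, a_i = sum_j P(i->j) * a_j:
  a_Q = 9/16*a_P + 1/16*a_Q + 1/8*a_R + 1/4*a_S
  a_R = 1/8*a_P + 3/8*a_Q + 7/16*a_R + 1/16*a_S

Substituting a_P = 1 and a_S = 0, rearrange to (I - Q) a = r where r[i] = P(i -> P):
  [15/16, -1/8] . (a_Q, a_R) = 9/16
  [-3/8, 9/16] . (a_Q, a_R) = 1/8

Solving yields:
  a_Q = 85/123
  a_R = 28/41

Starting state is Q, so the absorption probability is a_Q = 85/123.

Answer: 85/123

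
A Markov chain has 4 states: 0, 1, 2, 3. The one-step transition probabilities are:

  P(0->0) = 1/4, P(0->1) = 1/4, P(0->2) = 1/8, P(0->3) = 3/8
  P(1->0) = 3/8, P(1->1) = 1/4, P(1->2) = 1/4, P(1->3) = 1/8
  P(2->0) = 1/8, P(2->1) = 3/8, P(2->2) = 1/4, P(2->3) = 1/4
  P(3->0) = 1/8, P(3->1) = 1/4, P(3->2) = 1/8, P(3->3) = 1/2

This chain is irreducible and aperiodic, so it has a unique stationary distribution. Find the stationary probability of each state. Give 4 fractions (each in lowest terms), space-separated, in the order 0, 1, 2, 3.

Answer: 17/77 3/11 2/11 25/77

Derivation:
The stationary distribution satisfies pi = pi * P, i.e.:
  pi_0 = 1/4*pi_0 + 3/8*pi_1 + 1/8*pi_2 + 1/8*pi_3
  pi_1 = 1/4*pi_0 + 1/4*pi_1 + 3/8*pi_2 + 1/4*pi_3
  pi_2 = 1/8*pi_0 + 1/4*pi_1 + 1/4*pi_2 + 1/8*pi_3
  pi_3 = 3/8*pi_0 + 1/8*pi_1 + 1/4*pi_2 + 1/2*pi_3
with normalization: pi_0 + pi_1 + pi_2 + pi_3 = 1.

Using the first 3 balance equations plus normalization, the linear system A*pi = b is:
  [-3/4, 3/8, 1/8, 1/8] . pi = 0
  [1/4, -3/4, 3/8, 1/4] . pi = 0
  [1/8, 1/4, -3/4, 1/8] . pi = 0
  [1, 1, 1, 1] . pi = 1

Solving yields:
  pi_0 = 17/77
  pi_1 = 3/11
  pi_2 = 2/11
  pi_3 = 25/77

Verification (pi * P):
  17/77*1/4 + 3/11*3/8 + 2/11*1/8 + 25/77*1/8 = 17/77 = pi_0  (ok)
  17/77*1/4 + 3/11*1/4 + 2/11*3/8 + 25/77*1/4 = 3/11 = pi_1  (ok)
  17/77*1/8 + 3/11*1/4 + 2/11*1/4 + 25/77*1/8 = 2/11 = pi_2  (ok)
  17/77*3/8 + 3/11*1/8 + 2/11*1/4 + 25/77*1/2 = 25/77 = pi_3  (ok)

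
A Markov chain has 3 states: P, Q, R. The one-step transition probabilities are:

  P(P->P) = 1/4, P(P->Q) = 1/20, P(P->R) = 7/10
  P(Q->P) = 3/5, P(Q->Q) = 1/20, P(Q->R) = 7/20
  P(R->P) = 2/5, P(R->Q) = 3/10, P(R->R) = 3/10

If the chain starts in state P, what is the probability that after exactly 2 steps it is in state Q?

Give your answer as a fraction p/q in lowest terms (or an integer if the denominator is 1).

Answer: 9/40

Derivation:
Computing P^2 by repeated multiplication:
P^1 =
  P: [1/4, 1/20, 7/10]
  Q: [3/5, 1/20, 7/20]
  R: [2/5, 3/10, 3/10]
P^2 =
  P: [149/400, 9/40, 161/400]
  Q: [8/25, 11/80, 217/400]
  R: [2/5, 1/8, 19/40]

(P^2)[P -> Q] = 9/40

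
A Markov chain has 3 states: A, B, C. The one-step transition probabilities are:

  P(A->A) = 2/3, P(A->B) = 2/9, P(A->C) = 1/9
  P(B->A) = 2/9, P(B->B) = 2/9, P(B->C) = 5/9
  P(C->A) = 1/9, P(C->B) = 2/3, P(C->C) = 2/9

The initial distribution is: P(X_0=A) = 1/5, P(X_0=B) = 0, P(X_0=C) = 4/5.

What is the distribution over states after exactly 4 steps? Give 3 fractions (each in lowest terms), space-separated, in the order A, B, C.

Answer: 3589/10935 11558/32805 2096/6561

Derivation:
Propagating the distribution step by step (d_{t+1} = d_t * P):
d_0 = (A=1/5, B=0, C=4/5)
  d_1[A] = 1/5*2/3 + 0*2/9 + 4/5*1/9 = 2/9
  d_1[B] = 1/5*2/9 + 0*2/9 + 4/5*2/3 = 26/45
  d_1[C] = 1/5*1/9 + 0*5/9 + 4/5*2/9 = 1/5
d_1 = (A=2/9, B=26/45, C=1/5)
  d_2[A] = 2/9*2/3 + 26/45*2/9 + 1/5*1/9 = 121/405
  d_2[B] = 2/9*2/9 + 26/45*2/9 + 1/5*2/3 = 14/45
  d_2[C] = 2/9*1/9 + 26/45*5/9 + 1/5*2/9 = 158/405
d_2 = (A=121/405, B=14/45, C=158/405)
  d_3[A] = 121/405*2/3 + 14/45*2/9 + 158/405*1/9 = 1136/3645
  d_3[B] = 121/405*2/9 + 14/45*2/9 + 158/405*2/3 = 1442/3645
  d_3[C] = 121/405*1/9 + 14/45*5/9 + 158/405*2/9 = 1067/3645
d_3 = (A=1136/3645, B=1442/3645, C=1067/3645)
  d_4[A] = 1136/3645*2/3 + 1442/3645*2/9 + 1067/3645*1/9 = 3589/10935
  d_4[B] = 1136/3645*2/9 + 1442/3645*2/9 + 1067/3645*2/3 = 11558/32805
  d_4[C] = 1136/3645*1/9 + 1442/3645*5/9 + 1067/3645*2/9 = 2096/6561
d_4 = (A=3589/10935, B=11558/32805, C=2096/6561)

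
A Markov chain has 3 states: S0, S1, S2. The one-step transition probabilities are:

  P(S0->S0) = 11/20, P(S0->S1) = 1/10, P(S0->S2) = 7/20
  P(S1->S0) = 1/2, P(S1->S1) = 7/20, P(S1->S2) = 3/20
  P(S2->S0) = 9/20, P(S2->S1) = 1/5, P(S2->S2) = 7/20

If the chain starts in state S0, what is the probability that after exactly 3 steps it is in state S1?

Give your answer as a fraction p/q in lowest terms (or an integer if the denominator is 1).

Answer: 173/1000

Derivation:
Computing P^3 by repeated multiplication:
P^1 =
  S0: [11/20, 1/10, 7/20]
  S1: [1/2, 7/20, 3/20]
  S2: [9/20, 1/5, 7/20]
P^2 =
  S0: [51/100, 4/25, 33/100]
  S1: [207/400, 81/400, 7/25]
  S2: [101/200, 37/200, 31/100]
P^3 =
  S0: [509/1000, 173/1000, 159/500]
  S1: [819/1600, 1429/8000, 619/2000]
  S2: [2039/4000, 709/4000, 313/1000]

(P^3)[S0 -> S1] = 173/1000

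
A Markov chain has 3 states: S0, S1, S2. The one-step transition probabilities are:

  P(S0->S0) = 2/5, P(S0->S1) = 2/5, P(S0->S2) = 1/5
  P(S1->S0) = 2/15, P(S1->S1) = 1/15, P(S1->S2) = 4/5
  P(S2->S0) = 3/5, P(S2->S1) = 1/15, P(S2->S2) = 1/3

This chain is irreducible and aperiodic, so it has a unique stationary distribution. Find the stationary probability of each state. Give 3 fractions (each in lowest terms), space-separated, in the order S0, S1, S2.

Answer: 128/305 63/305 114/305

Derivation:
The stationary distribution satisfies pi = pi * P, i.e.:
  pi_S0 = 2/5*pi_S0 + 2/15*pi_S1 + 3/5*pi_S2
  pi_S1 = 2/5*pi_S0 + 1/15*pi_S1 + 1/15*pi_S2
  pi_S2 = 1/5*pi_S0 + 4/5*pi_S1 + 1/3*pi_S2
with normalization: pi_S0 + pi_S1 + pi_S2 = 1.

Using the first 2 balance equations plus normalization, the linear system A*pi = b is:
  [-3/5, 2/15, 3/5] . pi = 0
  [2/5, -14/15, 1/15] . pi = 0
  [1, 1, 1] . pi = 1

Solving yields:
  pi_S0 = 128/305
  pi_S1 = 63/305
  pi_S2 = 114/305

Verification (pi * P):
  128/305*2/5 + 63/305*2/15 + 114/305*3/5 = 128/305 = pi_S0  (ok)
  128/305*2/5 + 63/305*1/15 + 114/305*1/15 = 63/305 = pi_S1  (ok)
  128/305*1/5 + 63/305*4/5 + 114/305*1/3 = 114/305 = pi_S2  (ok)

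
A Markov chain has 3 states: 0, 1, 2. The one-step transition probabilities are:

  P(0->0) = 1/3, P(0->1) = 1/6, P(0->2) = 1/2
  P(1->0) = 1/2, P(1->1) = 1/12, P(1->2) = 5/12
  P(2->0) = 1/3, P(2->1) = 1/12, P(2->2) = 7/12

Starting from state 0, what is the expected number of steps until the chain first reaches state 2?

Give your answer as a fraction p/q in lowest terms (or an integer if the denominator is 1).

Let h_i = expected steps to first reach 2 from state i.
Boundary: h_2 = 0.
First-step equations for the other states:
  h_0 = 1 + 1/3*h_0 + 1/6*h_1 + 1/2*h_2
  h_1 = 1 + 1/2*h_0 + 1/12*h_1 + 5/12*h_2

Substituting h_2 = 0 and rearranging gives the linear system (I - Q) h = 1:
  [2/3, -1/6] . (h_0, h_1) = 1
  [-1/2, 11/12] . (h_0, h_1) = 1

Solving yields:
  h_0 = 39/19
  h_1 = 42/19

Starting state is 0, so the expected hitting time is h_0 = 39/19.

Answer: 39/19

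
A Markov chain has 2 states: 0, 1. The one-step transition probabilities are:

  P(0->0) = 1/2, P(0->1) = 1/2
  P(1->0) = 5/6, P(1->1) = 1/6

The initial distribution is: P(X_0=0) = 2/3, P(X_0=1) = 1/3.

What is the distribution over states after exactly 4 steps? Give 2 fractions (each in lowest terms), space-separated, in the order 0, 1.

Answer: 152/243 91/243

Derivation:
Propagating the distribution step by step (d_{t+1} = d_t * P):
d_0 = (0=2/3, 1=1/3)
  d_1[0] = 2/3*1/2 + 1/3*5/6 = 11/18
  d_1[1] = 2/3*1/2 + 1/3*1/6 = 7/18
d_1 = (0=11/18, 1=7/18)
  d_2[0] = 11/18*1/2 + 7/18*5/6 = 17/27
  d_2[1] = 11/18*1/2 + 7/18*1/6 = 10/27
d_2 = (0=17/27, 1=10/27)
  d_3[0] = 17/27*1/2 + 10/27*5/6 = 101/162
  d_3[1] = 17/27*1/2 + 10/27*1/6 = 61/162
d_3 = (0=101/162, 1=61/162)
  d_4[0] = 101/162*1/2 + 61/162*5/6 = 152/243
  d_4[1] = 101/162*1/2 + 61/162*1/6 = 91/243
d_4 = (0=152/243, 1=91/243)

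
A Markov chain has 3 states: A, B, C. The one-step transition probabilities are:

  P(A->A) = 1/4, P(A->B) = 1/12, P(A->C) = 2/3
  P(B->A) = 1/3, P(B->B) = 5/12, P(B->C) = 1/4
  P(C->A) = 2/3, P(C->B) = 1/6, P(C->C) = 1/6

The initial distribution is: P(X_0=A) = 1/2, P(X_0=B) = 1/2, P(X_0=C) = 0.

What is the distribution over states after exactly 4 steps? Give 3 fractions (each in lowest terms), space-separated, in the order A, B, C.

Answer: 2017/4608 7369/41472 7975/20736

Derivation:
Propagating the distribution step by step (d_{t+1} = d_t * P):
d_0 = (A=1/2, B=1/2, C=0)
  d_1[A] = 1/2*1/4 + 1/2*1/3 + 0*2/3 = 7/24
  d_1[B] = 1/2*1/12 + 1/2*5/12 + 0*1/6 = 1/4
  d_1[C] = 1/2*2/3 + 1/2*1/4 + 0*1/6 = 11/24
d_1 = (A=7/24, B=1/4, C=11/24)
  d_2[A] = 7/24*1/4 + 1/4*1/3 + 11/24*2/3 = 133/288
  d_2[B] = 7/24*1/12 + 1/4*5/12 + 11/24*1/6 = 59/288
  d_2[C] = 7/24*2/3 + 1/4*1/4 + 11/24*1/6 = 1/3
d_2 = (A=133/288, B=59/288, C=1/3)
  d_3[A] = 133/288*1/4 + 59/288*1/3 + 1/3*2/3 = 1403/3456
  d_3[B] = 133/288*1/12 + 59/288*5/12 + 1/3*1/6 = 155/864
  d_3[C] = 133/288*2/3 + 59/288*1/4 + 1/3*1/6 = 1433/3456
d_3 = (A=1403/3456, B=155/864, C=1433/3456)
  d_4[A] = 1403/3456*1/4 + 155/864*1/3 + 1433/3456*2/3 = 2017/4608
  d_4[B] = 1403/3456*1/12 + 155/864*5/12 + 1433/3456*1/6 = 7369/41472
  d_4[C] = 1403/3456*2/3 + 155/864*1/4 + 1433/3456*1/6 = 7975/20736
d_4 = (A=2017/4608, B=7369/41472, C=7975/20736)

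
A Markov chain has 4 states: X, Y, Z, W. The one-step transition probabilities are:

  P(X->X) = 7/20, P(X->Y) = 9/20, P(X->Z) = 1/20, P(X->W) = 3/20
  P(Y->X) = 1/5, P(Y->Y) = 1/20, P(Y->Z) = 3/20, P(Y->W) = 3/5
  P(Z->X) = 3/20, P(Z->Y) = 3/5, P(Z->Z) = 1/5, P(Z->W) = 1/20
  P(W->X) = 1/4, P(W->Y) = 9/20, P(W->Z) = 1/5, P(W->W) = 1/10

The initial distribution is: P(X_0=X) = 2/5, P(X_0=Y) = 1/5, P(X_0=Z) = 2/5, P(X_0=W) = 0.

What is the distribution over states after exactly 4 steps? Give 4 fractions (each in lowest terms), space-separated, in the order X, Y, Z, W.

Answer: 38711/160000 33143/100000 58263/400000 8991/32000

Derivation:
Propagating the distribution step by step (d_{t+1} = d_t * P):
d_0 = (X=2/5, Y=1/5, Z=2/5, W=0)
  d_1[X] = 2/5*7/20 + 1/5*1/5 + 2/5*3/20 + 0*1/4 = 6/25
  d_1[Y] = 2/5*9/20 + 1/5*1/20 + 2/5*3/5 + 0*9/20 = 43/100
  d_1[Z] = 2/5*1/20 + 1/5*3/20 + 2/5*1/5 + 0*1/5 = 13/100
  d_1[W] = 2/5*3/20 + 1/5*3/5 + 2/5*1/20 + 0*1/10 = 1/5
d_1 = (X=6/25, Y=43/100, Z=13/100, W=1/5)
  d_2[X] = 6/25*7/20 + 43/100*1/5 + 13/100*3/20 + 1/5*1/4 = 479/2000
  d_2[Y] = 6/25*9/20 + 43/100*1/20 + 13/100*3/5 + 1/5*9/20 = 119/400
  d_2[Z] = 6/25*1/20 + 43/100*3/20 + 13/100*1/5 + 1/5*1/5 = 57/400
  d_2[W] = 6/25*3/20 + 43/100*3/5 + 13/100*1/20 + 1/5*1/10 = 641/2000
d_2 = (X=479/2000, Y=119/400, Z=57/400, W=641/2000)
  d_3[X] = 479/2000*7/20 + 119/400*1/5 + 57/400*3/20 + 641/2000*1/4 = 9793/40000
  d_3[Y] = 479/2000*9/20 + 119/400*1/20 + 57/400*3/5 + 641/2000*9/20 = 2819/8000
  d_3[Z] = 479/2000*1/20 + 119/400*3/20 + 57/400*1/5 + 641/2000*1/5 = 373/2500
  d_3[W] = 479/2000*3/20 + 119/400*3/5 + 57/400*1/20 + 641/2000*1/10 = 317/1250
d_3 = (X=9793/40000, Y=2819/8000, Z=373/2500, W=317/1250)
  d_4[X] = 9793/40000*7/20 + 2819/8000*1/5 + 373/2500*3/20 + 317/1250*1/4 = 38711/160000
  d_4[Y] = 9793/40000*9/20 + 2819/8000*1/20 + 373/2500*3/5 + 317/1250*9/20 = 33143/100000
  d_4[Z] = 9793/40000*1/20 + 2819/8000*3/20 + 373/2500*1/5 + 317/1250*1/5 = 58263/400000
  d_4[W] = 9793/40000*3/20 + 2819/8000*3/5 + 373/2500*1/20 + 317/1250*1/10 = 8991/32000
d_4 = (X=38711/160000, Y=33143/100000, Z=58263/400000, W=8991/32000)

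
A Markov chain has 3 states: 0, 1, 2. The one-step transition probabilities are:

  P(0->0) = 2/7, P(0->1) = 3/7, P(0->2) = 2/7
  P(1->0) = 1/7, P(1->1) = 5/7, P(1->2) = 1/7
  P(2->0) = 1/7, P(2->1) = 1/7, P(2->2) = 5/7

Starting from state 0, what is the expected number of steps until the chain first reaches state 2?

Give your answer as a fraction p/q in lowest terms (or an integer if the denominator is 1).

Let h_i = expected steps to first reach 2 from state i.
Boundary: h_2 = 0.
First-step equations for the other states:
  h_0 = 1 + 2/7*h_0 + 3/7*h_1 + 2/7*h_2
  h_1 = 1 + 1/7*h_0 + 5/7*h_1 + 1/7*h_2

Substituting h_2 = 0 and rearranging gives the linear system (I - Q) h = 1:
  [5/7, -3/7] . (h_0, h_1) = 1
  [-1/7, 2/7] . (h_0, h_1) = 1

Solving yields:
  h_0 = 5
  h_1 = 6

Starting state is 0, so the expected hitting time is h_0 = 5.

Answer: 5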